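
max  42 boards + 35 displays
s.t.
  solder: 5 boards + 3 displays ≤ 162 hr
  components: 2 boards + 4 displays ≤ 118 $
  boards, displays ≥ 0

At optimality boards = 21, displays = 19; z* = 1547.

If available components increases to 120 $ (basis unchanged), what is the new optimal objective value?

1554

Check each constraint at x*: solder 162/162 (tight); components 118/118 (tight).
The binding rows give the dual system: 5·y_solder + 2·y_components = 42 and 3·y_solder + 4·y_components = 35.
→ y_solder = 7 and y_components = 3.5.
Δz = y_components·Δb = 3.5 × (2) = 7, so new z* = 1547 + 7 = 1554.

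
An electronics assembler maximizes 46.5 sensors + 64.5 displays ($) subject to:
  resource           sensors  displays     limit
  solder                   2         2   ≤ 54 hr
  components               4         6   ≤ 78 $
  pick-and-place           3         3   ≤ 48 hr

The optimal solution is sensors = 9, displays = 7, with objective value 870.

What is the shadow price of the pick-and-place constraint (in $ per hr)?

3.5

Check each constraint at x*: solder 32/54 (slack 22); components 78/78 (tight); pick-and-place 48/48 (tight).
Since solder is not tight, its dual is 0.
From A_Bᵀ y = c: 4·y_components + 3·y_pick-and-place = 46.5; 6·y_components + 3·y_pick-and-place = 64.5.
This yields shadow prices y_components = 9, y_pick-and-place = 3.5.
Shadow price of pick-and-place = 3.5.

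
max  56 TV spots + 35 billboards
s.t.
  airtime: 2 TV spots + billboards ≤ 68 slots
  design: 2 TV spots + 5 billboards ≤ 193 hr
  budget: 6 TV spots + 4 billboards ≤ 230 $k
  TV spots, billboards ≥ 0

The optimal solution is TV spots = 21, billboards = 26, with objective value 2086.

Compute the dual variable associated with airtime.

At the optimum: airtime uses 68 of 68 (binding); design uses 172 of 193 (slack = 21); budget uses 230 of 230 (binding).
Since design is not tight, its dual is 0.
The binding rows give the dual system: 2·y_airtime + 6·y_budget = 56 and 1·y_airtime + 4·y_budget = 35.
This yields shadow prices y_airtime = 7, y_budget = 7.
Shadow price of airtime = 7.

7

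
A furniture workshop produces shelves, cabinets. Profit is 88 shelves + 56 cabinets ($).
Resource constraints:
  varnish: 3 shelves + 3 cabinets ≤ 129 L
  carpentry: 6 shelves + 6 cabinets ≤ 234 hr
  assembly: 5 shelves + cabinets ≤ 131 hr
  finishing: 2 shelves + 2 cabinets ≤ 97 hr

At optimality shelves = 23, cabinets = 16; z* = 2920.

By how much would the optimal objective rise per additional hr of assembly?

8

Binding: carpentry and assembly. Non-binding: varnish (12 unused), finishing (19 unused).
Since varnish, finishing are not tight, their duals are 0.
The binding rows give the dual system: 6·y_carpentry + 5·y_assembly = 88 and 6·y_carpentry + 1·y_assembly = 56.
This yields shadow prices y_carpentry = 8, y_assembly = 8.
Shadow price of assembly = 8.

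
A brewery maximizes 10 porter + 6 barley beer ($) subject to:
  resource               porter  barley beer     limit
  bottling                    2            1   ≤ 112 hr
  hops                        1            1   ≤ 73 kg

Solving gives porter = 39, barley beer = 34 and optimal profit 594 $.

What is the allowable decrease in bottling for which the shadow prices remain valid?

39

Binding constraints: bottling, hops. The basis is B = [[2,1],[1,1]] with det 1.
Per unit decrease in bottling, x* moves by d = (-1, 1).
The basis stays optimal until porter reaches 0; allowable decrease = 39 hr.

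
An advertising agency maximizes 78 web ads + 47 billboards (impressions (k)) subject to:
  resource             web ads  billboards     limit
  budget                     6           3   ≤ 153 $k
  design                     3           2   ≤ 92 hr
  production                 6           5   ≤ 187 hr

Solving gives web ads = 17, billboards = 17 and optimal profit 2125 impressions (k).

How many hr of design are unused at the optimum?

7

design used = 3·17 + 2·17 = 85; slack = 92 − 85 = 7.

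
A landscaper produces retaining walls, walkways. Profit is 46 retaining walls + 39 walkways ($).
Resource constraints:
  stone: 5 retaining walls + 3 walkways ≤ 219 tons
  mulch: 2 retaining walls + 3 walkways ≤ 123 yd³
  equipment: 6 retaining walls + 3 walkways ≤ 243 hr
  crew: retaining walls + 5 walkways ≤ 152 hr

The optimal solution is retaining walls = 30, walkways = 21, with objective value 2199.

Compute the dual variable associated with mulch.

8

Binding: mulch and equipment. Non-binding: stone (6 unused), crew (17 unused).
Since stone, crew are not tight, their duals are 0.
The binding rows give the dual system: 2·y_mulch + 6·y_equipment = 46 and 3·y_mulch + 3·y_equipment = 39.
→ y_mulch = 8 and y_equipment = 5.
Shadow price of mulch = 8.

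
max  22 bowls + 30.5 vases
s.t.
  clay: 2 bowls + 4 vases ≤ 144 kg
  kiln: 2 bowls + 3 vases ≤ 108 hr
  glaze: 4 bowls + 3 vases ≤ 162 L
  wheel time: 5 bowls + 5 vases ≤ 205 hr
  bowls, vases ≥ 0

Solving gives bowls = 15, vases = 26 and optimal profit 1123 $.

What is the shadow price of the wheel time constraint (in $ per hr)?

1

At the optimum: clay uses 134 of 144 (slack = 10); kiln uses 108 of 108 (binding); glaze uses 138 of 162 (slack = 24); wheel time uses 205 of 205 (binding).
Slack constraints have shadow price 0 (complementary slackness).
The binding rows give the dual system: 2·y_kiln + 5·y_wheel time = 22 and 3·y_kiln + 5·y_wheel time = 30.5.
→ y_kiln = 8.5 and y_wheel time = 1.
Shadow price of wheel time = 1.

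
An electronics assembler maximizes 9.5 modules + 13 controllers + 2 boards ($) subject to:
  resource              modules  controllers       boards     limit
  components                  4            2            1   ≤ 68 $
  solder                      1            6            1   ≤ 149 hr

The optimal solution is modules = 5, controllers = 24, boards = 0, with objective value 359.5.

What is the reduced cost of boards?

-1.5

Check each constraint at x*: components 68/68 (tight); solder 149/149 (tight).
Dual feasibility on the basic columns requires 4·y_components + 1·y_solder = 9.5, 2·y_components + 6·y_solder = 13.
→ y_components = 2 and y_solder = 1.5.
Reduced cost of boards: c₃ − yᵀa₃ = 2 − (2·1 + 1.5·1) = 2 − 3.5 = -1.5.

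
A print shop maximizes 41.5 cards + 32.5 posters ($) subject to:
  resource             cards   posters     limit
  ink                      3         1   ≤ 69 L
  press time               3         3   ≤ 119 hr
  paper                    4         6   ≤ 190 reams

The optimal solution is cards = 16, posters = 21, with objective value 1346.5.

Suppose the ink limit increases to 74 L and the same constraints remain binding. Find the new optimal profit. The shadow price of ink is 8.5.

Δb = 5, so new z* = 1346.5 + (8.5)·(5) = 1346.5 + 42.5 = 1389.

1389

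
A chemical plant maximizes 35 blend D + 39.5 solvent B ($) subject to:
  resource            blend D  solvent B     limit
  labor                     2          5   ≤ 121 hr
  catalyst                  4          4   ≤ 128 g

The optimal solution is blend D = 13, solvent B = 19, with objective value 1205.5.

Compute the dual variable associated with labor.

Check each constraint at x*: labor 121/121 (tight); catalyst 128/128 (tight).
Dual feasibility on the basic columns requires 2·y_labor + 4·y_catalyst = 35, 5·y_labor + 4·y_catalyst = 39.5.
→ y_labor = 1.5 and y_catalyst = 8.
Shadow price of labor = 1.5.

1.5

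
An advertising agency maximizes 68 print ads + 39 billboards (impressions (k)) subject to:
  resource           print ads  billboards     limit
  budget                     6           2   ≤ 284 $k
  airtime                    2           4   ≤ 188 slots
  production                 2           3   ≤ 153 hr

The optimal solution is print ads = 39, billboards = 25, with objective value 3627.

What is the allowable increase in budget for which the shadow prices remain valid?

175

Binding constraints: budget, production. The basis is B = [[6,2],[2,3]] with det 14.
Per unit increase in budget, x* moves by d = (0.2143, -0.1429).
The basis stays optimal until billboards reaches 0; allowable increase = 175 $k.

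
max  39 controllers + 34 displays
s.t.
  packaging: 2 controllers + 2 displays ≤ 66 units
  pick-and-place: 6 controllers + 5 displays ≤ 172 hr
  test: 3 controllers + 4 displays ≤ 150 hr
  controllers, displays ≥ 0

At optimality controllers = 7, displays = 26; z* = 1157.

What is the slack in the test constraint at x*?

test used = 3·7 + 4·26 = 125; slack = 150 − 125 = 25.

25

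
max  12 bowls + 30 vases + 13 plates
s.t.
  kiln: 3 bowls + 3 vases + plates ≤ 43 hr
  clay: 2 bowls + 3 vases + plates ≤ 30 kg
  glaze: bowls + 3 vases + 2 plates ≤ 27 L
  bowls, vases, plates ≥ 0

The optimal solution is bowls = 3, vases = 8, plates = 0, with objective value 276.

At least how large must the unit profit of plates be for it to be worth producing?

At the optimum: kiln uses 33 of 43 (slack = 10); clay uses 30 of 30 (binding); glaze uses 27 of 27 (binding).
By complementary slackness, y = 0 for the non-binding constraint.
From A_Bᵀ y = c: 2·y_clay + 1·y_glaze = 12; 3·y_clay + 3·y_glaze = 30.
This yields shadow prices y_clay = 2, y_glaze = 8.
plates enters the basis when its profit ≥ yᵀa₃ = 2·1 + 8·2 = 18.

18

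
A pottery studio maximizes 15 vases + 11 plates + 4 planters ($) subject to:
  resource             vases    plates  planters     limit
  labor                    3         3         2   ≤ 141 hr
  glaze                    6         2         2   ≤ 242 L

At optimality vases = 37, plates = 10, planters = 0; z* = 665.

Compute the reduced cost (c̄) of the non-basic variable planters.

Both labor and glaze are binding at x*.
The binding rows give the dual system: 3·y_labor + 6·y_glaze = 15 and 3·y_labor + 2·y_glaze = 11.
→ y_labor = 3 and y_glaze = 1.
Reduced cost of planters: c₃ − yᵀa₃ = 4 − (3·2 + 1·2) = 4 − 8 = -4.

-4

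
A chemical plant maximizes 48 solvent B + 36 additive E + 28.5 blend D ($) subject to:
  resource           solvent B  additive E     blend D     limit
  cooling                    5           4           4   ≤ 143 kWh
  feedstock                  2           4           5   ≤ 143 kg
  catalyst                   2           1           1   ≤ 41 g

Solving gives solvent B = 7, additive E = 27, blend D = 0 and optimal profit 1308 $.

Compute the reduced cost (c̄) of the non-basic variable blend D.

-7.5

Check each constraint at x*: cooling 143/143 (tight); feedstock 122/143 (slack 21); catalyst 41/41 (tight).
By complementary slackness, y = 0 for the non-binding constraint.
The binding rows give the dual system: 5·y_cooling + 2·y_catalyst = 48 and 4·y_cooling + 1·y_catalyst = 36.
→ y_cooling = 8 and y_catalyst = 4.
Reduced cost of blend D: c₃ − yᵀa₃ = 28.5 − (8·4 + 4·1) = 28.5 − 36 = -7.5.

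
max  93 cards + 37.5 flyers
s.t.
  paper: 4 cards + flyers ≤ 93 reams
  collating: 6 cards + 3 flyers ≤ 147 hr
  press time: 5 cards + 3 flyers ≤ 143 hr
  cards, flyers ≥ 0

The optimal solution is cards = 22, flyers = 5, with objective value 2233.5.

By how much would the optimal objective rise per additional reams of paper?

Binding: paper and collating. Non-binding: press time (18 unused).
Slack constraints have shadow price 0 (complementary slackness).
The binding rows give the dual system: 4·y_paper + 6·y_collating = 93 and 1·y_paper + 3·y_collating = 37.5.
→ y_paper = 9 and y_collating = 9.5.
Shadow price of paper = 9.

9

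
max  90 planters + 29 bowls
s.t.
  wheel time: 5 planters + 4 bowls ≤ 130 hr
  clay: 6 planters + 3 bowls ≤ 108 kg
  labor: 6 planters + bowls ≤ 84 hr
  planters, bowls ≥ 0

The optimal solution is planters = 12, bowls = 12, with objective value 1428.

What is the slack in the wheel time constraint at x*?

22

wheel time used = 5·12 + 4·12 = 108; slack = 130 − 108 = 22.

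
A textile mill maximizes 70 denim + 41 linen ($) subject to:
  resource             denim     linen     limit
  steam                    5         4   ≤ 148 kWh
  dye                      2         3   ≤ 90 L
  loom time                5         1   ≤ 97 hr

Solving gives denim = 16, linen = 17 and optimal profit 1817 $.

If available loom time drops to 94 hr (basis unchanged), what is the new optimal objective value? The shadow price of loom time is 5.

Δb = -3, so new z* = 1817 + (5)·(-3) = 1817 − 15 = 1802.

1802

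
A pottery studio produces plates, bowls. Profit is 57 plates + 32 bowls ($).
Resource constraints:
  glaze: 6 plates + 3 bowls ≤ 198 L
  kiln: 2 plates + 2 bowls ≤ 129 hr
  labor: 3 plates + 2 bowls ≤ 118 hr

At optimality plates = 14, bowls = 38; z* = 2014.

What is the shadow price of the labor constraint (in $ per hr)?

Check each constraint at x*: glaze 198/198 (tight); kiln 104/129 (slack 25); labor 118/118 (tight).
Since kiln is not tight, its dual is 0.
The binding rows give the dual system: 6·y_glaze + 3·y_labor = 57 and 3·y_glaze + 2·y_labor = 32.
→ y_glaze = 6 and y_labor = 7.
Shadow price of labor = 7.

7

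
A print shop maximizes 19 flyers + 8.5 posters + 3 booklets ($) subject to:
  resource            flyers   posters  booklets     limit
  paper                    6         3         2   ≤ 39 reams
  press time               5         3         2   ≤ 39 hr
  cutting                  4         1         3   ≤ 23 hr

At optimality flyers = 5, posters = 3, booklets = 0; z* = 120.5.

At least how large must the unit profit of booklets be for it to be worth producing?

At the optimum: paper uses 39 of 39 (binding); press time uses 34 of 39 (slack = 5); cutting uses 23 of 23 (binding).
Since press time is not tight, its dual is 0.
Dual feasibility on the basic columns requires 6·y_paper + 4·y_cutting = 19, 3·y_paper + 1·y_cutting = 8.5.
Solving: y_paper = 2.5, y_cutting = 1.
booklets enters the basis when its profit ≥ yᵀa₃ = 2.5·2 + 1·3 = 8.

8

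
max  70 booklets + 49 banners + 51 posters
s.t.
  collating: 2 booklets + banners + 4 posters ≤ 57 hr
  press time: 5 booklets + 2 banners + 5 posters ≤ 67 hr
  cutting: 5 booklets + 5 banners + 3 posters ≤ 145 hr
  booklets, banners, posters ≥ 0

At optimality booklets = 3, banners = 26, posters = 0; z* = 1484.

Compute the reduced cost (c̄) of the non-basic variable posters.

Check each constraint at x*: collating 32/57 (slack 25); press time 67/67 (tight); cutting 145/145 (tight).
Slack constraints have shadow price 0 (complementary slackness).
Dual feasibility on the basic columns requires 5·y_press time + 5·y_cutting = 70, 2·y_press time + 5·y_cutting = 49.
Solving: y_press time = 7, y_cutting = 7.
Reduced cost of posters: c₃ − yᵀa₃ = 51 − (7·5 + 7·3) = 51 − 56 = -5.

-5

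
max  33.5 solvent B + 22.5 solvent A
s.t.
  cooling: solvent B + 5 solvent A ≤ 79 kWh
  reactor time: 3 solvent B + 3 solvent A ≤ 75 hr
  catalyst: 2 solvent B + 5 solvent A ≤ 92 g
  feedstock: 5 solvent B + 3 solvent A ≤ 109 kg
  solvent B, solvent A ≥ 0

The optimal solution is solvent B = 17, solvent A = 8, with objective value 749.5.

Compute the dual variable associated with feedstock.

5.5

Binding: reactor time and feedstock. Non-binding: cooling (22 unused), catalyst (18 unused).
Slack constraints have shadow price 0 (complementary slackness).
Dual feasibility on the basic columns requires 3·y_reactor time + 5·y_feedstock = 33.5, 3·y_reactor time + 3·y_feedstock = 22.5.
→ y_reactor time = 2 and y_feedstock = 5.5.
Shadow price of feedstock = 5.5.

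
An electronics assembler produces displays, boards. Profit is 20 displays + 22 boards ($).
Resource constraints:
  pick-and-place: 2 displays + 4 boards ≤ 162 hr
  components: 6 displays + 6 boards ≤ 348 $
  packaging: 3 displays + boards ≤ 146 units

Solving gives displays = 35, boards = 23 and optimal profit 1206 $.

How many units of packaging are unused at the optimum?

18

packaging used = 3·35 + 1·23 = 128; slack = 146 − 128 = 18.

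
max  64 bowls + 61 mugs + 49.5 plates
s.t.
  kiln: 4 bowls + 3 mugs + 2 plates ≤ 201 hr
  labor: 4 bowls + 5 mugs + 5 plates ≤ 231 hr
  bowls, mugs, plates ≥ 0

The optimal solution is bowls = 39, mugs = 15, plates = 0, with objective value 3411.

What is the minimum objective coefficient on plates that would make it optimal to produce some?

51.5

At the optimum: kiln uses 201 of 201 (binding); labor uses 231 of 231 (binding).
The binding rows give the dual system: 4·y_kiln + 4·y_labor = 64 and 3·y_kiln + 5·y_labor = 61.
→ y_kiln = 9.5 and y_labor = 6.5.
plates enters the basis when its profit ≥ yᵀa₃ = 9.5·2 + 6.5·5 = 51.5.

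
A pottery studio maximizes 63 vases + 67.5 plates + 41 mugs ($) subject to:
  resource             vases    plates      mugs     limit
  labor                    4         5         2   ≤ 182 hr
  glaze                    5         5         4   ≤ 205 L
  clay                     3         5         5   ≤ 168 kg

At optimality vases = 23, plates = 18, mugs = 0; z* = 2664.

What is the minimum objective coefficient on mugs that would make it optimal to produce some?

45

Check each constraint at x*: labor 182/182 (tight); glaze 205/205 (tight); clay 159/168 (slack 9).
Since clay is not tight, its dual is 0.
The binding rows give the dual system: 4·y_labor + 5·y_glaze = 63 and 5·y_labor + 5·y_glaze = 67.5.
This yields shadow prices y_labor = 4.5, y_glaze = 9.
mugs enters the basis when its profit ≥ yᵀa₃ = 4.5·2 + 9·4 = 45.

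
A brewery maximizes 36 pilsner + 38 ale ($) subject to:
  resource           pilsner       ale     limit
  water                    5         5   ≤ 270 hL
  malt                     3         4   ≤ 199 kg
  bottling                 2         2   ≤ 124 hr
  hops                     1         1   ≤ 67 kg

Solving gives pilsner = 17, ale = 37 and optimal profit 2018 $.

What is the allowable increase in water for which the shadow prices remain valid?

40

Binding constraints: water, malt. The basis is B = [[5,5],[3,4]] with det 5.
Per unit increase in water, x* moves by d = (0.8, -0.6).
The basis stays optimal until bottling becomes binding; allowable increase = 40 hL.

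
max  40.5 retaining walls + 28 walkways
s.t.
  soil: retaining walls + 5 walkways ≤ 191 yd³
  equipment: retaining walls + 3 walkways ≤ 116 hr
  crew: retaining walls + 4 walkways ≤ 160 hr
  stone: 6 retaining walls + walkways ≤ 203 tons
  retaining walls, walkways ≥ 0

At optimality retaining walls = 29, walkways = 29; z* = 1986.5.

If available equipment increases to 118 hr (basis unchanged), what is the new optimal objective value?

Check each constraint at x*: soil 174/191 (slack 17); equipment 116/116 (tight); crew 145/160 (slack 15); stone 203/203 (tight).
Since soil, crew are not tight, their duals are 0.
Dual feasibility on the basic columns requires 1·y_equipment + 6·y_stone = 40.5, 3·y_equipment + 1·y_stone = 28.
→ y_equipment = 7.5 and y_stone = 5.5.
Δz = y_equipment·Δb = 7.5 × (2) = 15, so new z* = 1986.5 + 15 = 2001.5.

2001.5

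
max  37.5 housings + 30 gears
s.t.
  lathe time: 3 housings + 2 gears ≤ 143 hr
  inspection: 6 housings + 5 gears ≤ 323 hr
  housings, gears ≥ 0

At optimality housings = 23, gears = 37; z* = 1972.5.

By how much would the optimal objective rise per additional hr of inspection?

5

At the optimum: lathe time uses 143 of 143 (binding); inspection uses 323 of 323 (binding).
The binding rows give the dual system: 3·y_lathe time + 6·y_inspection = 37.5 and 2·y_lathe time + 5·y_inspection = 30.
This yields shadow prices y_lathe time = 2.5, y_inspection = 5.
Shadow price of inspection = 5.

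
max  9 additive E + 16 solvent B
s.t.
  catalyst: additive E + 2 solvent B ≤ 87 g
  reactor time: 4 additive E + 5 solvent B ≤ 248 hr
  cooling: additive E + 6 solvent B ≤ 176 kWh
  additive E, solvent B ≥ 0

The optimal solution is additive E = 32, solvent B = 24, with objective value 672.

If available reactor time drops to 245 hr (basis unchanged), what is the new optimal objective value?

Binding: reactor time and cooling. Non-binding: catalyst (7 unused).
By complementary slackness, y = 0 for the non-binding constraint.
The binding rows give the dual system: 4·y_reactor time + 1·y_cooling = 9 and 5·y_reactor time + 6·y_cooling = 16.
→ y_reactor time = 2 and y_cooling = 1.
Δz = y_reactor time·Δb = 2 × (-3) = -6, so new z* = 672 − 6 = 666.

666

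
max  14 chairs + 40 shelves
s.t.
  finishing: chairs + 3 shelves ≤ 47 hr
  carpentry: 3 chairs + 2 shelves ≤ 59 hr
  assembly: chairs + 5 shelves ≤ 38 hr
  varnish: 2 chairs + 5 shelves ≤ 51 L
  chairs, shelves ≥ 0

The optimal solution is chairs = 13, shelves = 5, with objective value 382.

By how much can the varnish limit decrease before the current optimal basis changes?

13

Binding constraints: assembly, varnish. The basis is B = [[1,5],[2,5]] with det -5.
Per unit decrease in varnish, x* moves by d = (-1, 0.2).
The basis stays optimal until chairs reaches 0; allowable decrease = 13 L.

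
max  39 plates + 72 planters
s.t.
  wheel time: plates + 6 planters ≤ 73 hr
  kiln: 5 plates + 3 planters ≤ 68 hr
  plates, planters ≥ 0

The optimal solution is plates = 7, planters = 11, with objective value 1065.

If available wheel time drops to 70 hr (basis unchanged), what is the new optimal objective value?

1038

At the optimum: wheel time uses 73 of 73 (binding); kiln uses 68 of 68 (binding).
The binding rows give the dual system: 1·y_wheel time + 5·y_kiln = 39 and 6·y_wheel time + 3·y_kiln = 72.
This yields shadow prices y_wheel time = 9, y_kiln = 6.
Δz = y_wheel time·Δb = 9 × (-3) = -27, so new z* = 1065 − 27 = 1038.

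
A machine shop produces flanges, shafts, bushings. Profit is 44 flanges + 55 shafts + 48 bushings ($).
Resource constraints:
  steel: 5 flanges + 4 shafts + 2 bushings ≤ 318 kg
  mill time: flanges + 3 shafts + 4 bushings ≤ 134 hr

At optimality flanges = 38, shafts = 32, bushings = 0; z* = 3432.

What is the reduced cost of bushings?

At the optimum: steel uses 318 of 318 (binding); mill time uses 134 of 134 (binding).
Dual feasibility on the basic columns requires 5·y_steel + 1·y_mill time = 44, 4·y_steel + 3·y_mill time = 55.
→ y_steel = 7 and y_mill time = 9.
Reduced cost of bushings: c₃ − yᵀa₃ = 48 − (7·2 + 9·4) = 48 − 50 = -2.

-2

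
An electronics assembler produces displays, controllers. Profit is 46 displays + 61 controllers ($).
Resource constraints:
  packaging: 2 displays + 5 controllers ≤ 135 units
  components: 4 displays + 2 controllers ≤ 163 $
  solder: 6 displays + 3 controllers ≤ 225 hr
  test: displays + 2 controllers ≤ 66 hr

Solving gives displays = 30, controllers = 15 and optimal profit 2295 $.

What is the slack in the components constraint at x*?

13

components used = 4·30 + 2·15 = 150; slack = 163 − 150 = 13.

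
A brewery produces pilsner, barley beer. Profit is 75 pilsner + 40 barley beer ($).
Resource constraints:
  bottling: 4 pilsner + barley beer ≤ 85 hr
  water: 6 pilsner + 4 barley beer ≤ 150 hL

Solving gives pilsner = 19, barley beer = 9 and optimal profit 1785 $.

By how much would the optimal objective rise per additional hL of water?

8.5

Both bottling and water are binding at x*.
Dual feasibility on the basic columns requires 4·y_bottling + 6·y_water = 75, 1·y_bottling + 4·y_water = 40.
This yields shadow prices y_bottling = 6, y_water = 8.5.
Shadow price of water = 8.5.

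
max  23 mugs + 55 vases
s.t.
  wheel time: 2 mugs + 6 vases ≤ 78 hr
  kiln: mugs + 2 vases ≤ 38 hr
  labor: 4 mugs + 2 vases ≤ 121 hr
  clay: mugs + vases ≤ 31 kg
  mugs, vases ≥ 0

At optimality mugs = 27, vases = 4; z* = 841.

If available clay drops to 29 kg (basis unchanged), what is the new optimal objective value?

827

Binding: wheel time and clay. Non-binding: kiln (3 unused), labor (5 unused).
Since kiln, labor are not tight, their duals are 0.
Dual feasibility on the basic columns requires 2·y_wheel time + 1·y_clay = 23, 6·y_wheel time + 1·y_clay = 55.
Solving: y_wheel time = 8, y_clay = 7.
Δz = y_clay·Δb = 7 × (-2) = -14, so new z* = 841 − 14 = 827.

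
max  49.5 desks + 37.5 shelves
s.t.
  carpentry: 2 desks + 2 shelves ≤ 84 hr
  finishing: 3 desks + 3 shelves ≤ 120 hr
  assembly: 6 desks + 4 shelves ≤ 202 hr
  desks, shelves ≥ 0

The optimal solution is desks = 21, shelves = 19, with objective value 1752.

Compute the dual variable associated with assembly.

Check each constraint at x*: carpentry 80/84 (slack 4); finishing 120/120 (tight); assembly 202/202 (tight).
Since carpentry is not tight, its dual is 0.
From A_Bᵀ y = c: 3·y_finishing + 6·y_assembly = 49.5; 3·y_finishing + 4·y_assembly = 37.5.
Solving: y_finishing = 4.5, y_assembly = 6.
Shadow price of assembly = 6.

6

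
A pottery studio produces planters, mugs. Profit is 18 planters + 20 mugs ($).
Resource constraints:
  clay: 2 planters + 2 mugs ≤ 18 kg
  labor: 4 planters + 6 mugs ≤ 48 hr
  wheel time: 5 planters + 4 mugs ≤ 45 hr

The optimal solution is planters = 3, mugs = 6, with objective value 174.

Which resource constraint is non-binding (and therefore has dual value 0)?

clay: 18/18 (binding)
labor: 48/48 (binding)
wheel time: 39/45 (slack 6)
By complementary slackness, a constraint with positive slack has shadow price 0 → wheel time.

wheel time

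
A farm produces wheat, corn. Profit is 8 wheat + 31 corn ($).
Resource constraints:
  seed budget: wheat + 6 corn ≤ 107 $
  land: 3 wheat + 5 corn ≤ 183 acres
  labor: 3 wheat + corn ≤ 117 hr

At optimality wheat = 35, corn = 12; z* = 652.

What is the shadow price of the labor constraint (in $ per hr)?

1

At the optimum: seed budget uses 107 of 107 (binding); land uses 165 of 183 (slack = 18); labor uses 117 of 117 (binding).
By complementary slackness, y = 0 for the non-binding constraint.
The binding rows give the dual system: 1·y_seed budget + 3·y_labor = 8 and 6·y_seed budget + 1·y_labor = 31.
→ y_seed budget = 5 and y_labor = 1.
Shadow price of labor = 1.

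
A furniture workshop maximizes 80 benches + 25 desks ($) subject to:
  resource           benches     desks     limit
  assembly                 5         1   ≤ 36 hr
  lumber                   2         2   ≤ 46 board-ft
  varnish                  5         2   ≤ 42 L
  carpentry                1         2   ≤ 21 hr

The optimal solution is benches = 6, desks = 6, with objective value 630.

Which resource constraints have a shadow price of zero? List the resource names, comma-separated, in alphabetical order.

carpentry, lumber

assembly: 36/36 (binding)
lumber: 24/46 (slack 22)
varnish: 42/42 (binding)
carpentry: 18/21 (slack 3)
By complementary slackness, a constraint with positive slack has shadow price 0 → carpentry, lumber.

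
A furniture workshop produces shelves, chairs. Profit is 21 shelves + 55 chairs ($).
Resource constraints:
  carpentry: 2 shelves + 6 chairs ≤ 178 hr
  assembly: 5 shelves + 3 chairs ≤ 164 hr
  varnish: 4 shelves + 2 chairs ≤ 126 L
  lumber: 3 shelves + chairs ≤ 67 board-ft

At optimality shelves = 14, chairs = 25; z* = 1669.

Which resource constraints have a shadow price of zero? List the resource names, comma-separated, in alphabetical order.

carpentry: 178/178 (binding)
assembly: 145/164 (slack 19)
varnish: 106/126 (slack 20)
lumber: 67/67 (binding)
By complementary slackness, a constraint with positive slack has shadow price 0 → assembly, varnish.

assembly, varnish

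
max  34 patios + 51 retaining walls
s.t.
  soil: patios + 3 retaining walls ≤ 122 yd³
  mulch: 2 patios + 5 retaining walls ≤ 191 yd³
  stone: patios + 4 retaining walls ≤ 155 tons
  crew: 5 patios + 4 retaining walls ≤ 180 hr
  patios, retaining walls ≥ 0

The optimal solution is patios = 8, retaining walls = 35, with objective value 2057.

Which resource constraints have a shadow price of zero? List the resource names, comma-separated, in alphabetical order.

soil, stone

soil: 113/122 (slack 9)
mulch: 191/191 (binding)
stone: 148/155 (slack 7)
crew: 180/180 (binding)
By complementary slackness, a constraint with positive slack has shadow price 0 → soil, stone.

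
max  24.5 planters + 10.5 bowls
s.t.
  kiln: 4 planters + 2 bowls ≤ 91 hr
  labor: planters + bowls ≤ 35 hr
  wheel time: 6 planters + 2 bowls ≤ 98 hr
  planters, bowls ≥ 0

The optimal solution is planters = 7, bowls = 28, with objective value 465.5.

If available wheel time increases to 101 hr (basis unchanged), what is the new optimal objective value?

476

At the optimum: kiln uses 84 of 91 (slack = 7); labor uses 35 of 35 (binding); wheel time uses 98 of 98 (binding).
Slack constraints have shadow price 0 (complementary slackness).
Dual feasibility on the basic columns requires 1·y_labor + 6·y_wheel time = 24.5, 1·y_labor + 2·y_wheel time = 10.5.
→ y_labor = 3.5 and y_wheel time = 3.5.
Δz = y_wheel time·Δb = 3.5 × (3) = 10.5, so new z* = 465.5 + 10.5 = 476.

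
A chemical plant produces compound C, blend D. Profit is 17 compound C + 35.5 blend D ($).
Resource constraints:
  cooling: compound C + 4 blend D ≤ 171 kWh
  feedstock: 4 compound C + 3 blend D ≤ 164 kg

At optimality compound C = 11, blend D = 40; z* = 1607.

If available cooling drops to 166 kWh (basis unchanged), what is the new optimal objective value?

Check each constraint at x*: cooling 171/171 (tight); feedstock 164/164 (tight).
From A_Bᵀ y = c: 1·y_cooling + 4·y_feedstock = 17; 4·y_cooling + 3·y_feedstock = 35.5.
This yields shadow prices y_cooling = 7, y_feedstock = 2.5.
Δz = y_cooling·Δb = 7 × (-5) = -35, so new z* = 1607 − 35 = 1572.

1572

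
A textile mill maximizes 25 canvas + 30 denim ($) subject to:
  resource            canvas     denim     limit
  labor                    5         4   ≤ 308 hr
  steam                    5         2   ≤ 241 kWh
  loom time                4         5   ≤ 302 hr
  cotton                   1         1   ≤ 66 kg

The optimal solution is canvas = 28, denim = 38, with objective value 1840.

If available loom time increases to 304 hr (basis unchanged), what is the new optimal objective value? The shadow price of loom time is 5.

Δb = 2, so new z* = 1840 + (5)·(2) = 1840 + 10 = 1850.

1850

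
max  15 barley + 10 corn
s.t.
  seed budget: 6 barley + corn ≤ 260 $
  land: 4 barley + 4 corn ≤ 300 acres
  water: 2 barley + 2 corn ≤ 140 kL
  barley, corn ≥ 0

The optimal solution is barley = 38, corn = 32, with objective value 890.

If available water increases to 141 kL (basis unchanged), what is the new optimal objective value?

894.5

At the optimum: seed budget uses 260 of 260 (binding); land uses 280 of 300 (slack = 20); water uses 140 of 140 (binding).
Since land is not tight, its dual is 0.
From A_Bᵀ y = c: 6·y_seed budget + 2·y_water = 15; 1·y_seed budget + 2·y_water = 10.
Solving: y_seed budget = 1, y_water = 4.5.
Δz = y_water·Δb = 4.5 × (1) = 4.5, so new z* = 890 + 4.5 = 894.5.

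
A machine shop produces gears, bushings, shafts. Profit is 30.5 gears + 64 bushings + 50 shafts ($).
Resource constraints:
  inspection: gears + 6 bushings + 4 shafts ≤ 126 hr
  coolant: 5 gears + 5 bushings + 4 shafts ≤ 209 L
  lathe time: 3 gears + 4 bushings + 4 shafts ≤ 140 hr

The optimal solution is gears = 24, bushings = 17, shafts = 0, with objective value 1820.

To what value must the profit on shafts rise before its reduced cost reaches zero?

At the optimum: inspection uses 126 of 126 (binding); coolant uses 205 of 209 (slack = 4); lathe time uses 140 of 140 (binding).
By complementary slackness, y = 0 for the non-binding constraint.
The binding rows give the dual system: 1·y_inspection + 3·y_lathe time = 30.5 and 6·y_inspection + 4·y_lathe time = 64.
→ y_inspection = 5 and y_lathe time = 8.5.
shafts enters the basis when its profit ≥ yᵀa₃ = 5·4 + 8.5·4 = 54.

54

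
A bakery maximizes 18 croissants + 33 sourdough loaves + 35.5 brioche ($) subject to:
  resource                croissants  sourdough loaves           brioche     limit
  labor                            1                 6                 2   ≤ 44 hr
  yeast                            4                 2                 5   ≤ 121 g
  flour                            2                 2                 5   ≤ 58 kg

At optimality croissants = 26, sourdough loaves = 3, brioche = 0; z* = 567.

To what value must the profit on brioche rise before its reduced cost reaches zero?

Binding: labor and flour. Non-binding: yeast (11 unused).
By complementary slackness, y = 0 for the non-binding constraint.
The binding rows give the dual system: 1·y_labor + 2·y_flour = 18 and 6·y_labor + 2·y_flour = 33.
→ y_labor = 3 and y_flour = 7.5.
brioche enters the basis when its profit ≥ yᵀa₃ = 3·2 + 7.5·5 = 43.5.

43.5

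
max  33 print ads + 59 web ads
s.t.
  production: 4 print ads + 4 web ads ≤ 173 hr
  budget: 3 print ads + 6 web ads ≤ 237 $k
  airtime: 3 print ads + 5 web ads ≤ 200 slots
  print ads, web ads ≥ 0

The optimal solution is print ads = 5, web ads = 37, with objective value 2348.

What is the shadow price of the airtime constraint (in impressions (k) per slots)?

7

Check each constraint at x*: production 168/173 (slack 5); budget 237/237 (tight); airtime 200/200 (tight).
Since production is not tight, its dual is 0.
Dual feasibility on the basic columns requires 3·y_budget + 3·y_airtime = 33, 6·y_budget + 5·y_airtime = 59.
This yields shadow prices y_budget = 4, y_airtime = 7.
Shadow price of airtime = 7.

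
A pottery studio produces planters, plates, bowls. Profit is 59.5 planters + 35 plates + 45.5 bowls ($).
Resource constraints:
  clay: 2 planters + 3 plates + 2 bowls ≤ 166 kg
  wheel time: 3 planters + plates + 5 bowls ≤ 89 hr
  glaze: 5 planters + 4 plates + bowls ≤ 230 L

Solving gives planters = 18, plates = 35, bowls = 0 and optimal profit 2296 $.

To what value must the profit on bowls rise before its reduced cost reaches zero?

51.5

Check each constraint at x*: clay 141/166 (slack 25); wheel time 89/89 (tight); glaze 230/230 (tight).
Since clay is not tight, its dual is 0.
Dual feasibility on the basic columns requires 3·y_wheel time + 5·y_glaze = 59.5, 1·y_wheel time + 4·y_glaze = 35.
Solving: y_wheel time = 9, y_glaze = 6.5.
bowls enters the basis when its profit ≥ yᵀa₃ = 9·5 + 6.5·1 = 51.5.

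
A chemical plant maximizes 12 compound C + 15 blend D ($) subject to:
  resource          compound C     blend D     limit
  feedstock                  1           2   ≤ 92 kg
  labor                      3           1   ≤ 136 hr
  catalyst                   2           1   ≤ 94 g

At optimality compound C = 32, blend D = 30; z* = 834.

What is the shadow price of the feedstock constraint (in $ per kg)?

6

At the optimum: feedstock uses 92 of 92 (binding); labor uses 126 of 136 (slack = 10); catalyst uses 94 of 94 (binding).
Slack constraints have shadow price 0 (complementary slackness).
The binding rows give the dual system: 1·y_feedstock + 2·y_catalyst = 12 and 2·y_feedstock + 1·y_catalyst = 15.
This yields shadow prices y_feedstock = 6, y_catalyst = 3.
Shadow price of feedstock = 6.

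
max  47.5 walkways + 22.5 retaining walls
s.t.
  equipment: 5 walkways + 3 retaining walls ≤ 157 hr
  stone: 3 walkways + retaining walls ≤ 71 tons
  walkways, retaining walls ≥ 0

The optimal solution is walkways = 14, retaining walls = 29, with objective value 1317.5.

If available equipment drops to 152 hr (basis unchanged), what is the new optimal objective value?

Both equipment and stone are binding at x*.
The binding rows give the dual system: 5·y_equipment + 3·y_stone = 47.5 and 3·y_equipment + 1·y_stone = 22.5.
Solving: y_equipment = 5, y_stone = 7.5.
Δz = y_equipment·Δb = 5 × (-5) = -25, so new z* = 1317.5 − 25 = 1292.5.

1292.5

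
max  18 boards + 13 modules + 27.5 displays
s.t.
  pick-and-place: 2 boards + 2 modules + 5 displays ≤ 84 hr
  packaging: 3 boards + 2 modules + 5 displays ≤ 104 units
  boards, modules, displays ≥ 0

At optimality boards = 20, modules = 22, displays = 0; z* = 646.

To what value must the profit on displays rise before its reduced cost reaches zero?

Both pick-and-place and packaging are binding at x*.
From A_Bᵀ y = c: 2·y_pick-and-place + 3·y_packaging = 18; 2·y_pick-and-place + 2·y_packaging = 13.
Solving: y_pick-and-place = 1.5, y_packaging = 5.
displays enters the basis when its profit ≥ yᵀa₃ = 1.5·5 + 5·5 = 32.5.

32.5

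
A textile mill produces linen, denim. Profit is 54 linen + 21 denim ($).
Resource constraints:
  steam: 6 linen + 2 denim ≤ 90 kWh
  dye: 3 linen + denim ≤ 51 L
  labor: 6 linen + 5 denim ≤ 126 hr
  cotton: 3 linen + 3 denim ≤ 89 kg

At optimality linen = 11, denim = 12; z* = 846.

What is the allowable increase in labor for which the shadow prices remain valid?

Binding constraints: steam, labor. The basis is B = [[6,2],[6,5]] with det 18.
Per unit increase in labor, x* moves by d = (-0.1111, 0.3333).
The basis stays optimal until cotton becomes binding; allowable increase = 30 hr.

30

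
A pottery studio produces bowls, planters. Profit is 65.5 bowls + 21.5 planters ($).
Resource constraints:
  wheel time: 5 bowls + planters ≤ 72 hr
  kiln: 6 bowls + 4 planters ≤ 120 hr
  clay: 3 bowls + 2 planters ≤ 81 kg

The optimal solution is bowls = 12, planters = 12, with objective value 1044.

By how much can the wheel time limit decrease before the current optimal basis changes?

42

Binding constraints: wheel time, kiln. The basis is B = [[5,1],[6,4]] with det 14.
Per unit decrease in wheel time, x* moves by d = (-0.2857, 0.4286).
The basis stays optimal until bowls reaches 0; allowable decrease = 42 hr.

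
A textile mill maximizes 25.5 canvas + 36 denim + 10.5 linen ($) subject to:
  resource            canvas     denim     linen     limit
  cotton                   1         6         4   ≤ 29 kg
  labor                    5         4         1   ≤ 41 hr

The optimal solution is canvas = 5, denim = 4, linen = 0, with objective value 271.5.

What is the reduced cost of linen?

Check each constraint at x*: cotton 29/29 (tight); labor 41/41 (tight).
The binding rows give the dual system: 1·y_cotton + 5·y_labor = 25.5 and 6·y_cotton + 4·y_labor = 36.
This yields shadow prices y_cotton = 3, y_labor = 4.5.
Reduced cost of linen: c₃ − yᵀa₃ = 10.5 − (3·4 + 4.5·1) = 10.5 − 16.5 = -6.

-6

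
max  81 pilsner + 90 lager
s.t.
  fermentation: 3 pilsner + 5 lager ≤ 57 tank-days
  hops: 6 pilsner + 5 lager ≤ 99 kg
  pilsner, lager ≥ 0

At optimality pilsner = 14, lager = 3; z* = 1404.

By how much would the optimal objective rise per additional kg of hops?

Check each constraint at x*: fermentation 57/57 (tight); hops 99/99 (tight).
From A_Bᵀ y = c: 3·y_fermentation + 6·y_hops = 81; 5·y_fermentation + 5·y_hops = 90.
→ y_fermentation = 9 and y_hops = 9.
Shadow price of hops = 9.

9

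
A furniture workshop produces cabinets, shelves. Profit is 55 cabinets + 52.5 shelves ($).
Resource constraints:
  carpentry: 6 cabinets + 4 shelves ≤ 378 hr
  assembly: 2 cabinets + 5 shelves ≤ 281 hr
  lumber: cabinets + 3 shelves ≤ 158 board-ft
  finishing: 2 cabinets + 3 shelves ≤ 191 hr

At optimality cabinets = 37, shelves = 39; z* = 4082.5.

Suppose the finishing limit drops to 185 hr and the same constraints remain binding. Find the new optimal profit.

Binding: carpentry and finishing. Non-binding: assembly (12 unused), lumber (4 unused).
Slack constraints have shadow price 0 (complementary slackness).
From A_Bᵀ y = c: 6·y_carpentry + 2·y_finishing = 55; 4·y_carpentry + 3·y_finishing = 52.5.
This yields shadow prices y_carpentry = 6, y_finishing = 9.5.
Δz = y_finishing·Δb = 9.5 × (-6) = -57, so new z* = 4082.5 − 57 = 4025.5.

4025.5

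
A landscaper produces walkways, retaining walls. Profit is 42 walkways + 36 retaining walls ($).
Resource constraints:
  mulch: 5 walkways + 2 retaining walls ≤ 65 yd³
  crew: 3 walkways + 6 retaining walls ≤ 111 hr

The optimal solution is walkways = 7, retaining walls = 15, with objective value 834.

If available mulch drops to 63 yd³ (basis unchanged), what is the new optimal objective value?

822

Both mulch and crew are binding at x*.
Dual feasibility on the basic columns requires 5·y_mulch + 3·y_crew = 42, 2·y_mulch + 6·y_crew = 36.
→ y_mulch = 6 and y_crew = 4.
Δz = y_mulch·Δb = 6 × (-2) = -12, so new z* = 834 − 12 = 822.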